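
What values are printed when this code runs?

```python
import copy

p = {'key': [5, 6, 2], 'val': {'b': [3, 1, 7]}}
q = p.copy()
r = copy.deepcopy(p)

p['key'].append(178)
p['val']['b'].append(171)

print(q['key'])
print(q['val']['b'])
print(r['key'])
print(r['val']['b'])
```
[5, 6, 2, 178]
[3, 1, 7, 171]
[5, 6, 2]
[3, 1, 7]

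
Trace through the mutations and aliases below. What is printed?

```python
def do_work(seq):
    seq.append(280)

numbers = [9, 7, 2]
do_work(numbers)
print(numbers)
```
[9, 7, 2, 280]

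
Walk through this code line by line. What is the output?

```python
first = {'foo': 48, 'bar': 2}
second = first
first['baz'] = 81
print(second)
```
{'foo': 48, 'bar': 2, 'baz': 81}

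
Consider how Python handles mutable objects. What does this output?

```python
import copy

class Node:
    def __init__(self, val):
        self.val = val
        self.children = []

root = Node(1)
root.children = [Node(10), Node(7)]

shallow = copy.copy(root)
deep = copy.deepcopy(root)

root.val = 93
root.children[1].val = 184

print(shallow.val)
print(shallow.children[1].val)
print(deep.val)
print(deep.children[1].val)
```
1
184
1
7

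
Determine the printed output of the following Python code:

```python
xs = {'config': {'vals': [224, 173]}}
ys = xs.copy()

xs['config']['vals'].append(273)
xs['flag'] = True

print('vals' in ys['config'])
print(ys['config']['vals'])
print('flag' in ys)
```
True
[224, 173, 273]
False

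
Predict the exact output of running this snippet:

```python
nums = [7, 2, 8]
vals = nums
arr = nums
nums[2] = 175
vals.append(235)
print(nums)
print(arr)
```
[7, 2, 175, 235]
[7, 2, 175, 235]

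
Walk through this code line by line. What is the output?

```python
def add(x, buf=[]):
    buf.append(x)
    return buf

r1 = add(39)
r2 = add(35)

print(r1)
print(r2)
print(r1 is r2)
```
[39, 35]
[39, 35]
True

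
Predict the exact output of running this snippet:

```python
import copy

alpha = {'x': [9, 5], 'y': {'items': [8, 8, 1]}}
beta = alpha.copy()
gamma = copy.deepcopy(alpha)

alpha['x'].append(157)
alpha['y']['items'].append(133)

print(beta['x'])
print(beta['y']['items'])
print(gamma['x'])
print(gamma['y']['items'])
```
[9, 5, 157]
[8, 8, 1, 133]
[9, 5]
[8, 8, 1]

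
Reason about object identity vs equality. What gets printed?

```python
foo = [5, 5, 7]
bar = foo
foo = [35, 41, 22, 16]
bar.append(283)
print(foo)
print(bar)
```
[35, 41, 22, 16]
[5, 5, 7, 283]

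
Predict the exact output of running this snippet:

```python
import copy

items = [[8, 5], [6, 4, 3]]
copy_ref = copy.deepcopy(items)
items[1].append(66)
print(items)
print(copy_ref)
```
[[8, 5], [6, 4, 3, 66]]
[[8, 5], [6, 4, 3]]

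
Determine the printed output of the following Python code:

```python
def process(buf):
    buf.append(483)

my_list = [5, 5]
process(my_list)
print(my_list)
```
[5, 5, 483]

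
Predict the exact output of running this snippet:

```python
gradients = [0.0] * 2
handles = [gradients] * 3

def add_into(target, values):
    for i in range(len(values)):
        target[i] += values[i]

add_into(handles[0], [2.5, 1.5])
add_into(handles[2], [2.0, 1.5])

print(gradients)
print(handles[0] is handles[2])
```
[4.5, 3.0]
True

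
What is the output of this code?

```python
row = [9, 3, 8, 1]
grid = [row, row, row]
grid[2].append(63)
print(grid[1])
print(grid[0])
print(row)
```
[9, 3, 8, 1, 63]
[9, 3, 8, 1, 63]
[9, 3, 8, 1, 63]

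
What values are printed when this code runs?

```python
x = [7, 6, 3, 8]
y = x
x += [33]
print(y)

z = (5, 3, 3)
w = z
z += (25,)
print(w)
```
[7, 6, 3, 8, 33]
(5, 3, 3)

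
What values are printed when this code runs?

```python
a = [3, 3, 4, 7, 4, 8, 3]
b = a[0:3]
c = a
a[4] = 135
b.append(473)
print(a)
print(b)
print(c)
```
[3, 3, 4, 7, 135, 8, 3]
[3, 3, 4, 473]
[3, 3, 4, 7, 135, 8, 3]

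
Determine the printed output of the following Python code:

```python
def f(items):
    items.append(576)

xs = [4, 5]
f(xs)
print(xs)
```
[4, 5, 576]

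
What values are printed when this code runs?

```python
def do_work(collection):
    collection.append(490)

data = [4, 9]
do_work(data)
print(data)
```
[4, 9, 490]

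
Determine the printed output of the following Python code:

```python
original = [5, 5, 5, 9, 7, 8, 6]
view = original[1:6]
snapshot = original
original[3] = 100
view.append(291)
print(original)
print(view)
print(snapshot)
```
[5, 5, 5, 100, 7, 8, 6]
[5, 5, 9, 7, 8, 291]
[5, 5, 5, 100, 7, 8, 6]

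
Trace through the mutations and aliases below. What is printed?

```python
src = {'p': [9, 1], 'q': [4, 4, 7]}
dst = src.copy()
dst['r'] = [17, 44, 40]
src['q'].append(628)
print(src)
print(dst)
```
{'p': [9, 1], 'q': [4, 4, 7, 628]}
{'p': [9, 1], 'q': [4, 4, 7, 628], 'r': [17, 44, 40]}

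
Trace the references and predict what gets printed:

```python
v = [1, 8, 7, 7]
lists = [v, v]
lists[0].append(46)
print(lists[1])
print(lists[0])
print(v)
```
[1, 8, 7, 7, 46]
[1, 8, 7, 7, 46]
[1, 8, 7, 7, 46]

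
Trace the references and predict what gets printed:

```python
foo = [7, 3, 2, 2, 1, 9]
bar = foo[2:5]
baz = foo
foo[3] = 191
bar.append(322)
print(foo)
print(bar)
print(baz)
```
[7, 3, 2, 191, 1, 9]
[2, 2, 1, 322]
[7, 3, 2, 191, 1, 9]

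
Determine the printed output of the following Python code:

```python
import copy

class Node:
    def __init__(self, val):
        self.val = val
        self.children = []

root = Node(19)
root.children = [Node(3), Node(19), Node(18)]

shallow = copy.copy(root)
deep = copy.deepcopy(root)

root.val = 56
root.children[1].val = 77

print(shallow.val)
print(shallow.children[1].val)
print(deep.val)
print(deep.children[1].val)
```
19
77
19
19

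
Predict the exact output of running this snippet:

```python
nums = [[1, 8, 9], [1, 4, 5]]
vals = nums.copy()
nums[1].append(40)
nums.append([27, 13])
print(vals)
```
[[1, 8, 9], [1, 4, 5, 40]]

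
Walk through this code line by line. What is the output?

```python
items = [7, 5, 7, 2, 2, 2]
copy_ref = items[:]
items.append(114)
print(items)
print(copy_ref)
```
[7, 5, 7, 2, 2, 2, 114]
[7, 5, 7, 2, 2, 2]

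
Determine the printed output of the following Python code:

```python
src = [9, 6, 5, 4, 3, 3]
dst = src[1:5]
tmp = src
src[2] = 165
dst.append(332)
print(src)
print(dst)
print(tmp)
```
[9, 6, 165, 4, 3, 3]
[6, 5, 4, 3, 332]
[9, 6, 165, 4, 3, 3]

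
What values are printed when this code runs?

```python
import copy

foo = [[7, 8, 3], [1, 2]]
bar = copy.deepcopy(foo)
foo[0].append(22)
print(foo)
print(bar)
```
[[7, 8, 3, 22], [1, 2]]
[[7, 8, 3], [1, 2]]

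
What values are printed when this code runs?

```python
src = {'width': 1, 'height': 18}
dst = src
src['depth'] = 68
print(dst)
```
{'width': 1, 'height': 18, 'depth': 68}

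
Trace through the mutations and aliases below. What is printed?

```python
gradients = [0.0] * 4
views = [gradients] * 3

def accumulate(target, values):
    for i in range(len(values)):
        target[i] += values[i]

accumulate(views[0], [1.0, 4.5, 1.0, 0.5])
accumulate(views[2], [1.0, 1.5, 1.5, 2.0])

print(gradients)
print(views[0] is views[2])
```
[2.0, 6.0, 2.5, 2.5]
True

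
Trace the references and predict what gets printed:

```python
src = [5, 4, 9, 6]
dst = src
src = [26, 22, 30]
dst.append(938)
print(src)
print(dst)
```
[26, 22, 30]
[5, 4, 9, 6, 938]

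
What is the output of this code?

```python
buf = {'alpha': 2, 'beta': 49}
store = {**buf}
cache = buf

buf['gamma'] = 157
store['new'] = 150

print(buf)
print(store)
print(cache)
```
{'alpha': 2, 'beta': 49, 'gamma': 157}
{'alpha': 2, 'beta': 49, 'new': 150}
{'alpha': 2, 'beta': 49, 'gamma': 157}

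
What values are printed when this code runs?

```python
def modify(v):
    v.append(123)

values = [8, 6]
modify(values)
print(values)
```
[8, 6, 123]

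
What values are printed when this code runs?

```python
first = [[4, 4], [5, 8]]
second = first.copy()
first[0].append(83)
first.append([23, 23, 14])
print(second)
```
[[4, 4, 83], [5, 8]]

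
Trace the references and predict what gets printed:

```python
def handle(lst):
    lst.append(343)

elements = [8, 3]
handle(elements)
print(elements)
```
[8, 3, 343]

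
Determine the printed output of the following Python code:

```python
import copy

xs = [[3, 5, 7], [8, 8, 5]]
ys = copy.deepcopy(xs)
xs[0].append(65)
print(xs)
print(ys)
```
[[3, 5, 7, 65], [8, 8, 5]]
[[3, 5, 7], [8, 8, 5]]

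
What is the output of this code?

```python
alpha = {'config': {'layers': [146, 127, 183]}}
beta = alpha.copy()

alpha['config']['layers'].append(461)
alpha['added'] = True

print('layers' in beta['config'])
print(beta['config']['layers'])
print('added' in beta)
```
True
[146, 127, 183, 461]
False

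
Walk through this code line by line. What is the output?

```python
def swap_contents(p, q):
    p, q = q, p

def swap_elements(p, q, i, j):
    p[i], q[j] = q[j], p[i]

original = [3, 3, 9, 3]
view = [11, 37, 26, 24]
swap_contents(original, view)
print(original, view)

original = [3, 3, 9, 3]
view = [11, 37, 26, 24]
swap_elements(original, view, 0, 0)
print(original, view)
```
[3, 3, 9, 3] [11, 37, 26, 24]
[11, 3, 9, 3] [3, 37, 26, 24]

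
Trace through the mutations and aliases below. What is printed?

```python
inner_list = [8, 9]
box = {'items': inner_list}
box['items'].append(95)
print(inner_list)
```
[8, 9, 95]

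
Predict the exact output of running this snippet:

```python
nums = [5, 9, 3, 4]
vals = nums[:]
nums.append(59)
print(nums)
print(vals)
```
[5, 9, 3, 4, 59]
[5, 9, 3, 4]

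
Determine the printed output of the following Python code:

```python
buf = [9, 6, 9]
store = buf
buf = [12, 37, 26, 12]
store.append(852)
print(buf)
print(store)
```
[12, 37, 26, 12]
[9, 6, 9, 852]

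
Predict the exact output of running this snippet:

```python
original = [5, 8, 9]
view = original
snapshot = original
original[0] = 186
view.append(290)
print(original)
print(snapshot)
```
[186, 8, 9, 290]
[186, 8, 9, 290]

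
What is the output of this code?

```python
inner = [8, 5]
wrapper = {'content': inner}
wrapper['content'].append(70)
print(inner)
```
[8, 5, 70]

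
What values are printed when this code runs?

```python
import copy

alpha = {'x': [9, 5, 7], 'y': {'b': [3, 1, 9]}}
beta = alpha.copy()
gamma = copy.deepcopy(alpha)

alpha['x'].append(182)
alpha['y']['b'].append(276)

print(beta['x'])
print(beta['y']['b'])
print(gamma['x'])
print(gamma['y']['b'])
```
[9, 5, 7, 182]
[3, 1, 9, 276]
[9, 5, 7]
[3, 1, 9]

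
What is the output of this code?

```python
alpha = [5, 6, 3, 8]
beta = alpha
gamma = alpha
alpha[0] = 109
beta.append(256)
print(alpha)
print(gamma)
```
[109, 6, 3, 8, 256]
[109, 6, 3, 8, 256]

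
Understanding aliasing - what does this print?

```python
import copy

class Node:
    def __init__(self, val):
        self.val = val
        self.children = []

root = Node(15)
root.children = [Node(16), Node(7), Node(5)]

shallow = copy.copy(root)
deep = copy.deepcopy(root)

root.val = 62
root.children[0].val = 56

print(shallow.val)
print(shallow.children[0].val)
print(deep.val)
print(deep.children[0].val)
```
15
56
15
16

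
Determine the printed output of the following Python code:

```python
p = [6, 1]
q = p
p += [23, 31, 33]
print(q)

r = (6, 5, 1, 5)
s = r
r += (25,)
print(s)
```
[6, 1, 23, 31, 33]
(6, 5, 1, 5)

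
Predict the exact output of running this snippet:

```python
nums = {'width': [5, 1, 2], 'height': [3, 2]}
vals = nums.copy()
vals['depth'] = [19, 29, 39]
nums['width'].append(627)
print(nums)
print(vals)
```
{'width': [5, 1, 2, 627], 'height': [3, 2]}
{'width': [5, 1, 2, 627], 'height': [3, 2], 'depth': [19, 29, 39]}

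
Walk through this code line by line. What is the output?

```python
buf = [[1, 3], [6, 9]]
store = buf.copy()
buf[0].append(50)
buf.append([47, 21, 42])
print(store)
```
[[1, 3, 50], [6, 9]]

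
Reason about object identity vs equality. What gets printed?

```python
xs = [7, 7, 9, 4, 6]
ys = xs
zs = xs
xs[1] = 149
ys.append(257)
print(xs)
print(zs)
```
[7, 149, 9, 4, 6, 257]
[7, 149, 9, 4, 6, 257]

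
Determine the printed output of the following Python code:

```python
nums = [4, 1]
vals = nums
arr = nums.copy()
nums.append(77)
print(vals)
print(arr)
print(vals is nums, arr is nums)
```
[4, 1, 77]
[4, 1]
True False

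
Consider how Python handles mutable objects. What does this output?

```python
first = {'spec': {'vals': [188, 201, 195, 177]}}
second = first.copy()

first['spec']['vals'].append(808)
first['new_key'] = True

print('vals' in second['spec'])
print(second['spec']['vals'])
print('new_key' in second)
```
True
[188, 201, 195, 177, 808]
False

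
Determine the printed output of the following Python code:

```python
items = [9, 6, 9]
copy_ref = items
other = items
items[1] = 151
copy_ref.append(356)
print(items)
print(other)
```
[9, 151, 9, 356]
[9, 151, 9, 356]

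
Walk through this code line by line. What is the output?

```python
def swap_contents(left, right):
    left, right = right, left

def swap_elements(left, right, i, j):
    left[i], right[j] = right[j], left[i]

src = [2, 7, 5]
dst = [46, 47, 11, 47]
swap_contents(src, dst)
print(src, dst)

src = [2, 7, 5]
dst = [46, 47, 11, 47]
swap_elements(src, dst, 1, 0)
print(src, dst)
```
[2, 7, 5] [46, 47, 11, 47]
[2, 46, 5] [7, 47, 11, 47]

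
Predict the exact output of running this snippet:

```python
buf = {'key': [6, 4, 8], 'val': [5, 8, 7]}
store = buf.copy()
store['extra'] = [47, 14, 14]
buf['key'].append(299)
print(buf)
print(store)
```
{'key': [6, 4, 8, 299], 'val': [5, 8, 7]}
{'key': [6, 4, 8, 299], 'val': [5, 8, 7], 'extra': [47, 14, 14]}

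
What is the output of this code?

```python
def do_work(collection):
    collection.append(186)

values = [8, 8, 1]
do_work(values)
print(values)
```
[8, 8, 1, 186]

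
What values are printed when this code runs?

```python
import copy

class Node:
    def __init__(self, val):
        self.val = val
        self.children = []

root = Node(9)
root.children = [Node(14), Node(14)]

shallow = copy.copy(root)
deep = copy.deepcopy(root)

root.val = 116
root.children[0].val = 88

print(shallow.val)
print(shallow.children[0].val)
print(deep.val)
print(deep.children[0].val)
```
9
88
9
14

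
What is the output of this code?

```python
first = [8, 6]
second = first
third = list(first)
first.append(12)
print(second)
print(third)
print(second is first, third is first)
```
[8, 6, 12]
[8, 6]
True False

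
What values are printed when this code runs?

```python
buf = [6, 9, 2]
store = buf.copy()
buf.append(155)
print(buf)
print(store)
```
[6, 9, 2, 155]
[6, 9, 2]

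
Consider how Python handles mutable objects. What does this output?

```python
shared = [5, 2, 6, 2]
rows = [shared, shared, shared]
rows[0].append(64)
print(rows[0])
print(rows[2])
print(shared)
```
[5, 2, 6, 2, 64]
[5, 2, 6, 2, 64]
[5, 2, 6, 2, 64]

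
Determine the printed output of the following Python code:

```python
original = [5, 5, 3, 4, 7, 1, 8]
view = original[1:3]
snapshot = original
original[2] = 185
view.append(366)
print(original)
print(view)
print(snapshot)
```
[5, 5, 185, 4, 7, 1, 8]
[5, 3, 366]
[5, 5, 185, 4, 7, 1, 8]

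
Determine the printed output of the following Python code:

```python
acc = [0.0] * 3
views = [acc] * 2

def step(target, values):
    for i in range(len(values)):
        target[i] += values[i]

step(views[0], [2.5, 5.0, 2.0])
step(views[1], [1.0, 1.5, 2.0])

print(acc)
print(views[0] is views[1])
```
[3.5, 6.5, 4.0]
True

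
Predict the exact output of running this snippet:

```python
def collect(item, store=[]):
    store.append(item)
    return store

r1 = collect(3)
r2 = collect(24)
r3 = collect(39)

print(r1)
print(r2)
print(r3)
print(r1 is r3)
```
[3, 24, 39]
[3, 24, 39]
[3, 24, 39]
True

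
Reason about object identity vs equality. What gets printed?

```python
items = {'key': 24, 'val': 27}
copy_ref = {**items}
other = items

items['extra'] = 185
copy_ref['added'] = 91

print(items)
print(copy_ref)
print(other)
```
{'key': 24, 'val': 27, 'extra': 185}
{'key': 24, 'val': 27, 'added': 91}
{'key': 24, 'val': 27, 'extra': 185}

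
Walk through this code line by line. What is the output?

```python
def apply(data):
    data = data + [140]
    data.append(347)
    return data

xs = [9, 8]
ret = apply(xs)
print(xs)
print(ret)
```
[9, 8]
[9, 8, 140, 347]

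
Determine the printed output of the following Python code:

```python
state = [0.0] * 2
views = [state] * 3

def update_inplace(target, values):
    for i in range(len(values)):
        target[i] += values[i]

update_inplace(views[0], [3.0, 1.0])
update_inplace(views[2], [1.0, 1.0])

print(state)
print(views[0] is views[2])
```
[4.0, 2.0]
True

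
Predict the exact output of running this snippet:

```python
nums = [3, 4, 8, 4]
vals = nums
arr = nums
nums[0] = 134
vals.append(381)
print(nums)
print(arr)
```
[134, 4, 8, 4, 381]
[134, 4, 8, 4, 381]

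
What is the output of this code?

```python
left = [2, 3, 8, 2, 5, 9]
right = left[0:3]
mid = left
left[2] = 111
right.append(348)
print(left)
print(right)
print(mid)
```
[2, 3, 111, 2, 5, 9]
[2, 3, 8, 348]
[2, 3, 111, 2, 5, 9]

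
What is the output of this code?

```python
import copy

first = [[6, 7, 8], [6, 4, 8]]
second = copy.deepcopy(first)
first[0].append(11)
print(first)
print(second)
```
[[6, 7, 8, 11], [6, 4, 8]]
[[6, 7, 8], [6, 4, 8]]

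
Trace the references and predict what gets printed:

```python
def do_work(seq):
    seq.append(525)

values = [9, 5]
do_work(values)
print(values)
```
[9, 5, 525]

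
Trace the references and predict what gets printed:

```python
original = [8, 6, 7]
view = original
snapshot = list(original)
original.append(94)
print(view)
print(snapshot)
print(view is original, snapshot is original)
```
[8, 6, 7, 94]
[8, 6, 7]
True False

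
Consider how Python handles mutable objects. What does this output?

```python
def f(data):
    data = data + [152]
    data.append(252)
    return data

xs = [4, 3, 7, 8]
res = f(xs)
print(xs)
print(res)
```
[4, 3, 7, 8]
[4, 3, 7, 8, 152, 252]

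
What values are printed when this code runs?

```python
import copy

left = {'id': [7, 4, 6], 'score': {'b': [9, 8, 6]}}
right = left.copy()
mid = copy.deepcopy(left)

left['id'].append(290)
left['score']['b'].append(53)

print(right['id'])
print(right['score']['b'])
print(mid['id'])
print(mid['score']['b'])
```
[7, 4, 6, 290]
[9, 8, 6, 53]
[7, 4, 6]
[9, 8, 6]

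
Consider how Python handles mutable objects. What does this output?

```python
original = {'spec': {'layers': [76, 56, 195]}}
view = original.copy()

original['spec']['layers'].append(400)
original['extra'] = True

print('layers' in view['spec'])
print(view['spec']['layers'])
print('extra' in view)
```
True
[76, 56, 195, 400]
False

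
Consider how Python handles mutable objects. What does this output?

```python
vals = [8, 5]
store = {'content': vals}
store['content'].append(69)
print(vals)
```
[8, 5, 69]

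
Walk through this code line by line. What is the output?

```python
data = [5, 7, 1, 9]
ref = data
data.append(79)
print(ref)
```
[5, 7, 1, 9, 79]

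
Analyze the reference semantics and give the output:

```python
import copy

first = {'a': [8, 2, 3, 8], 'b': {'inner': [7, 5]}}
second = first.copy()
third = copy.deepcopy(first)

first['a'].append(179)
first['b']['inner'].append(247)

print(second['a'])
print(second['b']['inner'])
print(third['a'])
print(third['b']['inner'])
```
[8, 2, 3, 8, 179]
[7, 5, 247]
[8, 2, 3, 8]
[7, 5]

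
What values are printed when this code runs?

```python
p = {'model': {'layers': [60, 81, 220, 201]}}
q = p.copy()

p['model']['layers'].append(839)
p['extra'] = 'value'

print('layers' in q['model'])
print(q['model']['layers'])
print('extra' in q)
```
True
[60, 81, 220, 201, 839]
False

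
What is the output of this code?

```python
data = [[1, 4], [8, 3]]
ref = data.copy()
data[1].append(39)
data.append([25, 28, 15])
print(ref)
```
[[1, 4], [8, 3, 39]]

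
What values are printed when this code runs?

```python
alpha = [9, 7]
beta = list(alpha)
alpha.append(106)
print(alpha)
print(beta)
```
[9, 7, 106]
[9, 7]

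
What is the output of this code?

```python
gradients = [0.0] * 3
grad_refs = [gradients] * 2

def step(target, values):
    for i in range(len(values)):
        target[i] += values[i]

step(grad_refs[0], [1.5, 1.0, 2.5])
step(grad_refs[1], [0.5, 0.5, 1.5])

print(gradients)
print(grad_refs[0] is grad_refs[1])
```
[2.0, 1.5, 4.0]
True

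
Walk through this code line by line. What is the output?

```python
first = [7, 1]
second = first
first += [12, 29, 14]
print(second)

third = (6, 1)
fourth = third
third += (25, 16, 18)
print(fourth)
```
[7, 1, 12, 29, 14]
(6, 1)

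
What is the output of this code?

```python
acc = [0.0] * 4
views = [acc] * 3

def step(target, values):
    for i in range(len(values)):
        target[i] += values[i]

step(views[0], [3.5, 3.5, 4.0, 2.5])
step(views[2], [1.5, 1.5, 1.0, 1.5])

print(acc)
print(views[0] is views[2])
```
[5.0, 5.0, 5.0, 4.0]
True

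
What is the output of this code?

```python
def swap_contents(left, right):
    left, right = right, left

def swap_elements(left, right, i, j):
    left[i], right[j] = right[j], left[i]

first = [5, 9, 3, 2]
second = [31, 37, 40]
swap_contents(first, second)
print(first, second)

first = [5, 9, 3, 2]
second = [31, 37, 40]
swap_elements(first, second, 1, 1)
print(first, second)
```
[5, 9, 3, 2] [31, 37, 40]
[5, 37, 3, 2] [31, 9, 40]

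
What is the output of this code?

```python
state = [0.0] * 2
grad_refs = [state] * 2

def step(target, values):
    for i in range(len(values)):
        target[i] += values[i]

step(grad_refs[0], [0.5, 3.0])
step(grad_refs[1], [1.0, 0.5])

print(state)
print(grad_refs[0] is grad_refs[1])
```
[1.5, 3.5]
True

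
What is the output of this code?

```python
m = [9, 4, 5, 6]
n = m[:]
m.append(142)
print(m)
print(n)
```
[9, 4, 5, 6, 142]
[9, 4, 5, 6]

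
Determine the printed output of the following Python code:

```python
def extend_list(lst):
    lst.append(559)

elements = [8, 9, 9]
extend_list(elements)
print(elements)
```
[8, 9, 9, 559]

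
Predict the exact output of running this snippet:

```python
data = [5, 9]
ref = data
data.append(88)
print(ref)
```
[5, 9, 88]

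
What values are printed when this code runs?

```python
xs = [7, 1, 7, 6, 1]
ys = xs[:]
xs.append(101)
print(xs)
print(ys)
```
[7, 1, 7, 6, 1, 101]
[7, 1, 7, 6, 1]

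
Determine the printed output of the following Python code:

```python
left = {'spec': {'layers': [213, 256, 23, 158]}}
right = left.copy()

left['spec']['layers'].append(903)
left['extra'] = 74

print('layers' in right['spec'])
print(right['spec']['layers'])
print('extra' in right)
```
True
[213, 256, 23, 158, 903]
False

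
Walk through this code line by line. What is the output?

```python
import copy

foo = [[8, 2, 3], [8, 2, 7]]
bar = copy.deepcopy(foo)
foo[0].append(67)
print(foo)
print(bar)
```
[[8, 2, 3, 67], [8, 2, 7]]
[[8, 2, 3], [8, 2, 7]]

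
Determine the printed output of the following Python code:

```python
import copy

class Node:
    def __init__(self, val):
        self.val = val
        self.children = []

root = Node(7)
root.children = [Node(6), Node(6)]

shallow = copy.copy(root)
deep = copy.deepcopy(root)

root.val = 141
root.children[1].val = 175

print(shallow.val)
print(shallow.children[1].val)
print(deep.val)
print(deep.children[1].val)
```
7
175
7
6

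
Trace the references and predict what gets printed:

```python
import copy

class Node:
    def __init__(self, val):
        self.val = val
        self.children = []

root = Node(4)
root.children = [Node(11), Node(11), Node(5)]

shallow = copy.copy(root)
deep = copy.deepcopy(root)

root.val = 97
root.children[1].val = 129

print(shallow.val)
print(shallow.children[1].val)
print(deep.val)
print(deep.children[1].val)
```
4
129
4
11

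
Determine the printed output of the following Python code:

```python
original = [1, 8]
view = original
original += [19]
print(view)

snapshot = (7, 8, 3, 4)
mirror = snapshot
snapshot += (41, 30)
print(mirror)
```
[1, 8, 19]
(7, 8, 3, 4)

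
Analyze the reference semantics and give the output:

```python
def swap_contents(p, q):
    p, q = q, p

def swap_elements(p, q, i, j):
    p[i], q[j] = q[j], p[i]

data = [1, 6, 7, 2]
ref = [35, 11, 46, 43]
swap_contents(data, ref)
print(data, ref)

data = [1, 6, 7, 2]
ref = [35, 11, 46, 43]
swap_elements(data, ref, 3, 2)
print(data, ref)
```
[1, 6, 7, 2] [35, 11, 46, 43]
[1, 6, 7, 46] [35, 11, 2, 43]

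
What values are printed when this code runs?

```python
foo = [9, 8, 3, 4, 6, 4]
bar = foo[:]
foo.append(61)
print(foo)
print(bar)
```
[9, 8, 3, 4, 6, 4, 61]
[9, 8, 3, 4, 6, 4]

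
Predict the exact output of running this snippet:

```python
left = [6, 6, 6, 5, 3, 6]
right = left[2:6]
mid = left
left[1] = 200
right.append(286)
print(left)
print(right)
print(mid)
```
[6, 200, 6, 5, 3, 6]
[6, 5, 3, 6, 286]
[6, 200, 6, 5, 3, 6]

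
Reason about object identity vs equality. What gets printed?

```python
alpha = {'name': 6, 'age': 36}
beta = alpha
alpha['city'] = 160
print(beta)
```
{'name': 6, 'age': 36, 'city': 160}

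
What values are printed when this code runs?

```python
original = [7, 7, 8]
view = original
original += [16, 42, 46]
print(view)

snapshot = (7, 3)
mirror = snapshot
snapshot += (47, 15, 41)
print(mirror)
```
[7, 7, 8, 16, 42, 46]
(7, 3)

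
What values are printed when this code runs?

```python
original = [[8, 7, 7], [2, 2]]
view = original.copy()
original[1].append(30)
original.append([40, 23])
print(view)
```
[[8, 7, 7], [2, 2, 30]]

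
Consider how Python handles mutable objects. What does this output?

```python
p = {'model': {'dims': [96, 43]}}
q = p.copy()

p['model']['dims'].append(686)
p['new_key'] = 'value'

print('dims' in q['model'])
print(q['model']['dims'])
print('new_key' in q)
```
True
[96, 43, 686]
False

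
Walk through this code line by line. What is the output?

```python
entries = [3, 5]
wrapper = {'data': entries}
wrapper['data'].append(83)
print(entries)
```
[3, 5, 83]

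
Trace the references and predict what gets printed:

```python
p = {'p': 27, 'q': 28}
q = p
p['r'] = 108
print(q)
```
{'p': 27, 'q': 28, 'r': 108}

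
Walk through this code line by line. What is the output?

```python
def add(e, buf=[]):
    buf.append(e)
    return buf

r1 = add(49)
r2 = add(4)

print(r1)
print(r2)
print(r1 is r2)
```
[49, 4]
[49, 4]
True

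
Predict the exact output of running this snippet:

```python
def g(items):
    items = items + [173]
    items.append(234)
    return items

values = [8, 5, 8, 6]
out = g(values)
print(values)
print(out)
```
[8, 5, 8, 6]
[8, 5, 8, 6, 173, 234]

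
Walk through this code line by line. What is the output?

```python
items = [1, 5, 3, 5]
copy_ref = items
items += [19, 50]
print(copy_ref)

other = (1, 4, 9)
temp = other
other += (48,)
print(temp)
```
[1, 5, 3, 5, 19, 50]
(1, 4, 9)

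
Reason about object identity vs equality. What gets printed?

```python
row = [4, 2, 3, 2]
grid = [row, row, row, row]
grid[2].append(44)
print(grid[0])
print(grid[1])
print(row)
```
[4, 2, 3, 2, 44]
[4, 2, 3, 2, 44]
[4, 2, 3, 2, 44]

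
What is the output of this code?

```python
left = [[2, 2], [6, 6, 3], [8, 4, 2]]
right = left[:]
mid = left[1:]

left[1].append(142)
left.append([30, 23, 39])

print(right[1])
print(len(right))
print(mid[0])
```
[6, 6, 3, 142]
3
[6, 6, 3, 142]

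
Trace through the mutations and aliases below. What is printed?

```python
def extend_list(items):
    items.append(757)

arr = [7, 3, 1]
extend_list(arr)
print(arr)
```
[7, 3, 1, 757]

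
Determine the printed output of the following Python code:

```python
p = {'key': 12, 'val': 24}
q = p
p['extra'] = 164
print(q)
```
{'key': 12, 'val': 24, 'extra': 164}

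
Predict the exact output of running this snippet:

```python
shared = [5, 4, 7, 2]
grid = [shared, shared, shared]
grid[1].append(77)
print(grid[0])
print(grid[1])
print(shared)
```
[5, 4, 7, 2, 77]
[5, 4, 7, 2, 77]
[5, 4, 7, 2, 77]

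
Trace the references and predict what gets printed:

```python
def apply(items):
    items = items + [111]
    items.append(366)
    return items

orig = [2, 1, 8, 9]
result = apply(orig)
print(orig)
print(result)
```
[2, 1, 8, 9]
[2, 1, 8, 9, 111, 366]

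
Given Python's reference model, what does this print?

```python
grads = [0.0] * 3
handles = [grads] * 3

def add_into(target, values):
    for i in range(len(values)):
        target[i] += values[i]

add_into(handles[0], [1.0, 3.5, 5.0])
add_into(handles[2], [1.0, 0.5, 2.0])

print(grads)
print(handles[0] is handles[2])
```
[2.0, 4.0, 7.0]
True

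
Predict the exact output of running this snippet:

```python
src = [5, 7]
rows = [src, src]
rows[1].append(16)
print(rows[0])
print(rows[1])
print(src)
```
[5, 7, 16]
[5, 7, 16]
[5, 7, 16]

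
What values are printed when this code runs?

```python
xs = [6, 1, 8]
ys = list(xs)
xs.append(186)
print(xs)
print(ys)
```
[6, 1, 8, 186]
[6, 1, 8]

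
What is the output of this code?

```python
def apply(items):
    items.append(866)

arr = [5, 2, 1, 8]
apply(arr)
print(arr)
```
[5, 2, 1, 8, 866]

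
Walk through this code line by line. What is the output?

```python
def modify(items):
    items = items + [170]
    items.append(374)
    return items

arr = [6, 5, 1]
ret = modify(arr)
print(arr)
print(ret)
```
[6, 5, 1]
[6, 5, 1, 170, 374]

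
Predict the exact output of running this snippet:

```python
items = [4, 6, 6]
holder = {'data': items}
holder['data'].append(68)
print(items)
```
[4, 6, 6, 68]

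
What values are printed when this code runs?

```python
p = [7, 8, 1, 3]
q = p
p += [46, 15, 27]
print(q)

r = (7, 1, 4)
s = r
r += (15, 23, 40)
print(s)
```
[7, 8, 1, 3, 46, 15, 27]
(7, 1, 4)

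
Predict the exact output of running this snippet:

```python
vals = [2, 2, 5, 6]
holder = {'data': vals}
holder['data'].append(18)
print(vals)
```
[2, 2, 5, 6, 18]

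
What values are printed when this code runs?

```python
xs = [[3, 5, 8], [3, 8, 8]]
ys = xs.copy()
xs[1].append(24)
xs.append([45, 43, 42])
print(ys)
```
[[3, 5, 8], [3, 8, 8, 24]]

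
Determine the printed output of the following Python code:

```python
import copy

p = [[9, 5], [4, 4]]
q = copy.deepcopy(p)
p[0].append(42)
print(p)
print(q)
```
[[9, 5, 42], [4, 4]]
[[9, 5], [4, 4]]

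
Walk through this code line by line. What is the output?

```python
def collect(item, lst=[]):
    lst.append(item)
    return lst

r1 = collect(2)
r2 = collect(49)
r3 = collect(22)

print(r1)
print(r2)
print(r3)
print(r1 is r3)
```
[2, 49, 22]
[2, 49, 22]
[2, 49, 22]
True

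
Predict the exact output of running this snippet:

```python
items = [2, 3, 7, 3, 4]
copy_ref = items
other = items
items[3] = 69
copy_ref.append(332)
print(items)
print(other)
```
[2, 3, 7, 69, 4, 332]
[2, 3, 7, 69, 4, 332]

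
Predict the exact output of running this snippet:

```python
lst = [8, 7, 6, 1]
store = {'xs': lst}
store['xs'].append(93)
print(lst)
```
[8, 7, 6, 1, 93]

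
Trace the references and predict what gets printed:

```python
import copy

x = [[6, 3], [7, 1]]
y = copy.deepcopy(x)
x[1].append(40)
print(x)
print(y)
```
[[6, 3], [7, 1, 40]]
[[6, 3], [7, 1]]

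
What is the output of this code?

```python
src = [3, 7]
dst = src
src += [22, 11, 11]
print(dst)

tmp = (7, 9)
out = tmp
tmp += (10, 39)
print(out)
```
[3, 7, 22, 11, 11]
(7, 9)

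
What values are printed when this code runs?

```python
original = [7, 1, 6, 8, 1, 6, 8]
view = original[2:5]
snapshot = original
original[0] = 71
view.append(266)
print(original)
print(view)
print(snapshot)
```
[71, 1, 6, 8, 1, 6, 8]
[6, 8, 1, 266]
[71, 1, 6, 8, 1, 6, 8]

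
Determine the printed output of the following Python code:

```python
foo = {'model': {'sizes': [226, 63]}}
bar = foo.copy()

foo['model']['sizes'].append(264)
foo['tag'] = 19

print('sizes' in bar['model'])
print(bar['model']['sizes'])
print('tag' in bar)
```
True
[226, 63, 264]
False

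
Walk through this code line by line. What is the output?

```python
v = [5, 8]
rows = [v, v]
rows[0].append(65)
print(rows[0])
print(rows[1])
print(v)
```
[5, 8, 65]
[5, 8, 65]
[5, 8, 65]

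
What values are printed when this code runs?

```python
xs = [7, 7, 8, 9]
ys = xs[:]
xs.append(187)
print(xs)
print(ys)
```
[7, 7, 8, 9, 187]
[7, 7, 8, 9]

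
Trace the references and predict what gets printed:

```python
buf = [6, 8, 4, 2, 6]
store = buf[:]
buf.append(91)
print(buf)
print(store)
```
[6, 8, 4, 2, 6, 91]
[6, 8, 4, 2, 6]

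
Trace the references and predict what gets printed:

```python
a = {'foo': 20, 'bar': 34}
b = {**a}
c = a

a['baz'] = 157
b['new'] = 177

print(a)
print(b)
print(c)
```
{'foo': 20, 'bar': 34, 'baz': 157}
{'foo': 20, 'bar': 34, 'new': 177}
{'foo': 20, 'bar': 34, 'baz': 157}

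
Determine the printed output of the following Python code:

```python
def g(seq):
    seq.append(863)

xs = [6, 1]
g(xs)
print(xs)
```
[6, 1, 863]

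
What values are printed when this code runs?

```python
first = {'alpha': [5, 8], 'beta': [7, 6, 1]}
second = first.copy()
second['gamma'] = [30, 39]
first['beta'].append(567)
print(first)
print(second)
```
{'alpha': [5, 8], 'beta': [7, 6, 1, 567]}
{'alpha': [5, 8], 'beta': [7, 6, 1, 567], 'gamma': [30, 39]}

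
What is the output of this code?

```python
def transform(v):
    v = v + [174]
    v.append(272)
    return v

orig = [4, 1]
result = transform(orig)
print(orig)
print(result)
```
[4, 1]
[4, 1, 174, 272]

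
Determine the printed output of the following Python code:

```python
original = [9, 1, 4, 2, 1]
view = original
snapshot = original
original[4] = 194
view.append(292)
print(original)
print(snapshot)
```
[9, 1, 4, 2, 194, 292]
[9, 1, 4, 2, 194, 292]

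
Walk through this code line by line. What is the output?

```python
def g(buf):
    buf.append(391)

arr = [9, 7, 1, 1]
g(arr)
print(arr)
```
[9, 7, 1, 1, 391]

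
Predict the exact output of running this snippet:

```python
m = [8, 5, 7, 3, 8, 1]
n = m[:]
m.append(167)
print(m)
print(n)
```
[8, 5, 7, 3, 8, 1, 167]
[8, 5, 7, 3, 8, 1]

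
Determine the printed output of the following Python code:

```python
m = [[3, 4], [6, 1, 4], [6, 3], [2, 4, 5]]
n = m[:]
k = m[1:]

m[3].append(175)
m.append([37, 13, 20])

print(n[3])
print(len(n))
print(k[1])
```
[2, 4, 5, 175]
4
[6, 3]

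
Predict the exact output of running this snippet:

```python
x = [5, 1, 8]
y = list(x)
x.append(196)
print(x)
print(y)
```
[5, 1, 8, 196]
[5, 1, 8]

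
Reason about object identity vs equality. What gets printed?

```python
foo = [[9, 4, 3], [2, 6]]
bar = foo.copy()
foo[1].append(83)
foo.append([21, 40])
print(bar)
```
[[9, 4, 3], [2, 6, 83]]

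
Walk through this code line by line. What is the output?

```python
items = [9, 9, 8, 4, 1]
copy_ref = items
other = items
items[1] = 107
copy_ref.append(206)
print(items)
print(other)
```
[9, 107, 8, 4, 1, 206]
[9, 107, 8, 4, 1, 206]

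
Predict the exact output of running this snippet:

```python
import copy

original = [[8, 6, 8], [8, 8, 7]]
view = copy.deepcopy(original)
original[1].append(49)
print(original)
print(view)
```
[[8, 6, 8], [8, 8, 7, 49]]
[[8, 6, 8], [8, 8, 7]]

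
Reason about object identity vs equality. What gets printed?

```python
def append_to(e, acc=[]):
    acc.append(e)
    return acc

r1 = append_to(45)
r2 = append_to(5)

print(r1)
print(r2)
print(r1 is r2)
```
[45, 5]
[45, 5]
True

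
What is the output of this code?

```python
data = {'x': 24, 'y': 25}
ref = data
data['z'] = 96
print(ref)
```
{'x': 24, 'y': 25, 'z': 96}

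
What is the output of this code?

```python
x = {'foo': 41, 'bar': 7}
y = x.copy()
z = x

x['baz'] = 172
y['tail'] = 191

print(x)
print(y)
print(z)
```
{'foo': 41, 'bar': 7, 'baz': 172}
{'foo': 41, 'bar': 7, 'tail': 191}
{'foo': 41, 'bar': 7, 'baz': 172}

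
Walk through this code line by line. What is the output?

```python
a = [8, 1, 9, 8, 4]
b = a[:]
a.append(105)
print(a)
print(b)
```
[8, 1, 9, 8, 4, 105]
[8, 1, 9, 8, 4]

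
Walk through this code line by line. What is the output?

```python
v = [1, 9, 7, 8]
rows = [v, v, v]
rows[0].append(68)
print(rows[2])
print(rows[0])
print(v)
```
[1, 9, 7, 8, 68]
[1, 9, 7, 8, 68]
[1, 9, 7, 8, 68]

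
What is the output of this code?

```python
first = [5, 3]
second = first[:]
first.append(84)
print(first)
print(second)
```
[5, 3, 84]
[5, 3]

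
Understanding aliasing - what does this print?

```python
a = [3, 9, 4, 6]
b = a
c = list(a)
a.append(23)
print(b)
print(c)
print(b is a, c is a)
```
[3, 9, 4, 6, 23]
[3, 9, 4, 6]
True False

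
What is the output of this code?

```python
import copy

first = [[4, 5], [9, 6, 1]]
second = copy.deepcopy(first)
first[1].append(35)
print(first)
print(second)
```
[[4, 5], [9, 6, 1, 35]]
[[4, 5], [9, 6, 1]]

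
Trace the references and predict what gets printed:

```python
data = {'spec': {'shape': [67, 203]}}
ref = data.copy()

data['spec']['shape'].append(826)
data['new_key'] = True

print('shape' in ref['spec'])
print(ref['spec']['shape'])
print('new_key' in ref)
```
True
[67, 203, 826]
False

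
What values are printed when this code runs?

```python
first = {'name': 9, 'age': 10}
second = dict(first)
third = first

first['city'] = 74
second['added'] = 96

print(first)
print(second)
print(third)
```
{'name': 9, 'age': 10, 'city': 74}
{'name': 9, 'age': 10, 'added': 96}
{'name': 9, 'age': 10, 'city': 74}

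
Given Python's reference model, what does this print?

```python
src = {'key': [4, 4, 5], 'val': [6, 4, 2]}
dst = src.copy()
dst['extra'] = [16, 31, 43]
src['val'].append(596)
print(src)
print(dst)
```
{'key': [4, 4, 5], 'val': [6, 4, 2, 596]}
{'key': [4, 4, 5], 'val': [6, 4, 2, 596], 'extra': [16, 31, 43]}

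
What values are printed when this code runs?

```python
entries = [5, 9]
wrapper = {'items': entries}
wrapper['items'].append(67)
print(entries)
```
[5, 9, 67]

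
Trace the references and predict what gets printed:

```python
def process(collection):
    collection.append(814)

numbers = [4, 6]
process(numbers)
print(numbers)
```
[4, 6, 814]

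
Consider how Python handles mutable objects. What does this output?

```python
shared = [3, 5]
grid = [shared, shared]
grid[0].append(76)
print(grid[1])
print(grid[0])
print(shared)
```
[3, 5, 76]
[3, 5, 76]
[3, 5, 76]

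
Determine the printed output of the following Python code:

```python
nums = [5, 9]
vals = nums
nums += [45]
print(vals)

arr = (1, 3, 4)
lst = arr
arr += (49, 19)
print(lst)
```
[5, 9, 45]
(1, 3, 4)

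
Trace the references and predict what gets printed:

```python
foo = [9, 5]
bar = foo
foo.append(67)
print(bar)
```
[9, 5, 67]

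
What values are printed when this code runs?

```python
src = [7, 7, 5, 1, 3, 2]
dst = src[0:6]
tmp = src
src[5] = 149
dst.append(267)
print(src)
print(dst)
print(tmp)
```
[7, 7, 5, 1, 3, 149]
[7, 7, 5, 1, 3, 2, 267]
[7, 7, 5, 1, 3, 149]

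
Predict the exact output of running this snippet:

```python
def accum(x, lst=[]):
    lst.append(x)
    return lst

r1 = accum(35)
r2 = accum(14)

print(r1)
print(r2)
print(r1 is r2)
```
[35, 14]
[35, 14]
True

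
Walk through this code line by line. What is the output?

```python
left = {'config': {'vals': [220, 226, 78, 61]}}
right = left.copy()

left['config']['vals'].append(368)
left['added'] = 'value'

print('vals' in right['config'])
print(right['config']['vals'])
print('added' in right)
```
True
[220, 226, 78, 61, 368]
False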